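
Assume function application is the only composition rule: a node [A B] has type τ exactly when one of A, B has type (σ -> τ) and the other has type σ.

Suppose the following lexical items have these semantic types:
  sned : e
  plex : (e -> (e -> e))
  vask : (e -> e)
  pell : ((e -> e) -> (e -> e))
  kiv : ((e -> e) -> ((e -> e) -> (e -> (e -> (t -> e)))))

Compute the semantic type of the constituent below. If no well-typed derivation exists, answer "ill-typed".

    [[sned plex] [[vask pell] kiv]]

At [sned plex], plex : (e -> (e -> e)) takes sned : e, giving (e -> e).
At [vask pell], pell : ((e -> e) -> (e -> e)) takes vask : (e -> e), giving (e -> e).
At [[vask pell] kiv], kiv : ((e -> e) -> ((e -> e) -> (e -> (e -> (t -> e))))) takes [vask pell] : (e -> e), giving ((e -> e) -> (e -> (e -> (t -> e)))).
At [[sned plex] [[vask pell] kiv]], [[vask pell] kiv] : ((e -> e) -> (e -> (e -> (t -> e)))) takes [sned plex] : (e -> e), giving (e -> (e -> (t -> e))).

(e -> (e -> (t -> e)))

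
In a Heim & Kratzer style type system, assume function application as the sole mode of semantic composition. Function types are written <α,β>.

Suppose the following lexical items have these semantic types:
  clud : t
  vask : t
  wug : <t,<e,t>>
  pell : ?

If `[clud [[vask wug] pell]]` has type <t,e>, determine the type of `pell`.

At [clud [[vask wug] pell]] (required: <t,e>): clud is t, which is not a function with range <t,e>; hence [[vask wug] pell] is the functor — type <t,<t,e>>.
At [[vask wug] pell] (required: <t,<t,e>>): [vask wug] is <e,t>, which is not a function with range <t,<t,e>>; hence pell is the functor — type <<e,t>,<t,<t,e>>>.

<<e,t>,<t,<t,e>>>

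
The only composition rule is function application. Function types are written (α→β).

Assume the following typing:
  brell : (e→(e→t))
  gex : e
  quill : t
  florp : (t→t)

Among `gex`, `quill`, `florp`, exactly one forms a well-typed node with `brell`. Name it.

gex

gex — combines: brell : (e→(e→t)) takes gex : e as argument, giving (e→t).
quill : t — does not combine with brell.
florp : (t→t) — does not combine with brell.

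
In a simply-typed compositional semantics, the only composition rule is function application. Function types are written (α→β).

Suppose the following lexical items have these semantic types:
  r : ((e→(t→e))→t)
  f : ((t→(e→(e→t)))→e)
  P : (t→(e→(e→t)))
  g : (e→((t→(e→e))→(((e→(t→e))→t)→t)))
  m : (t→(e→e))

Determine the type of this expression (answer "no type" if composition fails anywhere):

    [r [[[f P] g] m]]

[f P]: functor f : ((t→(e→(e→t)))→e), argument P : (t→(e→(e→t))); result e.
[[f P] g]: functor g : (e→((t→(e→e))→(((e→(t→e))→t)→t))), argument [f P] : e; result ((t→(e→e))→(((e→(t→e))→t)→t)).
[[[f P] g] m]: functor [[f P] g] : ((t→(e→e))→(((e→(t→e))→t)→t)), argument m : (t→(e→e)); result (((e→(t→e))→t)→t).
[r [[[f P] g] m]]: functor [[[f P] g] m] : (((e→(t→e))→t)→t), argument r : ((e→(t→e))→t); result t.

t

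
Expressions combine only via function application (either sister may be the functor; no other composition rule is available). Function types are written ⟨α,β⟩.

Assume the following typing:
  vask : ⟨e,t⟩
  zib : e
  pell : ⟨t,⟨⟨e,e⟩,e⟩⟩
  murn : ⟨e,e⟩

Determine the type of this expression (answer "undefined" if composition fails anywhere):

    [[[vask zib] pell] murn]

[vask zib] — vask of type ⟨e,t⟩ combines with zib of type e: type t.
[[vask zib] pell] — pell of type ⟨t,⟨⟨e,e⟩,e⟩⟩ combines with [vask zib] of type t: type ⟨⟨e,e⟩,e⟩.
[[[vask zib] pell] murn] — [[vask zib] pell] of type ⟨⟨e,e⟩,e⟩ combines with murn of type ⟨e,e⟩: type e.

e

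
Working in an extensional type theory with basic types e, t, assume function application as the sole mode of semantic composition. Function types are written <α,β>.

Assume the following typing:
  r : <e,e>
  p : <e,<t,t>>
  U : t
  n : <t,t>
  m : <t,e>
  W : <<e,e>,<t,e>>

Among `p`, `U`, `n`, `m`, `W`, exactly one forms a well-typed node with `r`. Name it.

p : <e,<t,t>> — does not combine with r.
U : t — does not combine with r.
n : <t,t> — does not combine with r.
m : <t,e> — does not combine with r.
W — combines: W : <<e,e>,<t,e>> takes r : <e,e> as argument, giving <t,e>.

W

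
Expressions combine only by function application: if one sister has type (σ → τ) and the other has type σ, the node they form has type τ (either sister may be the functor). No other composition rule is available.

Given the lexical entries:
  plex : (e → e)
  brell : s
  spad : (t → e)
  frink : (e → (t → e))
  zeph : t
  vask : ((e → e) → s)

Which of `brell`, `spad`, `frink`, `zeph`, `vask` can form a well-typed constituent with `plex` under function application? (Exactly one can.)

vask

brell : s — plex needs e; brell needs nothing (atomic); neither fits.
spad : (t → e) — plex needs e; spad needs t; neither fits.
frink : (e → (t → e)) — plex needs e; frink needs e; neither fits.
zeph : t — plex needs e; zeph needs nothing (atomic); neither fits.
vask — combines: vask : ((e → e) → s) takes plex : (e → e) as argument, giving s.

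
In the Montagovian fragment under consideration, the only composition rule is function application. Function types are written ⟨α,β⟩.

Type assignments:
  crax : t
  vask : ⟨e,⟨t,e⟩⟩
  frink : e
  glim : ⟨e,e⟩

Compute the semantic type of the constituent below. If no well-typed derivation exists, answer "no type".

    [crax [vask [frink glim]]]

e

[frink glim]: ⟨e,e⟩ applied to e yields e.
[vask [frink glim]]: ⟨e,⟨t,e⟩⟩ applied to e yields ⟨t,e⟩.
[crax [vask [frink glim]]]: ⟨t,e⟩ applied to t yields e.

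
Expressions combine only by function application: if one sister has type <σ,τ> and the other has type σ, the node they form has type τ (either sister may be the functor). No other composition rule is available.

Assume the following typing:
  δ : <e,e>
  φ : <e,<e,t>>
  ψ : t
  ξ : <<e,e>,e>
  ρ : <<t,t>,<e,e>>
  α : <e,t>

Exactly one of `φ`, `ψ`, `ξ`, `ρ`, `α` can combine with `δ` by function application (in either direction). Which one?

φ : <e,<e,t>> — δ needs e; φ needs e; neither fits.
ψ : t — δ needs e; ψ needs nothing (atomic); neither fits.
ξ — combines: ξ : <<e,e>,e> takes δ : <e,e> as argument, giving e.
ρ : <<t,t>,<e,e>> — δ needs e; ρ needs <t,t>; neither fits.
α : <e,t> — δ needs e; α needs e; neither fits.

ξ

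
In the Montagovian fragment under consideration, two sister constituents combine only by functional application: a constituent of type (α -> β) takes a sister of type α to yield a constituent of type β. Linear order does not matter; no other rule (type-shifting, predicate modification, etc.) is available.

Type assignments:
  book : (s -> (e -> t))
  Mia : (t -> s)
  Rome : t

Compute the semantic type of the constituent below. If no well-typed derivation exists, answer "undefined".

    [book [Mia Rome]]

[Mia Rome]: (t -> s) applied to t yields s.
[book [Mia Rome]]: (s -> (e -> t)) applied to s yields (e -> t).

(e -> t)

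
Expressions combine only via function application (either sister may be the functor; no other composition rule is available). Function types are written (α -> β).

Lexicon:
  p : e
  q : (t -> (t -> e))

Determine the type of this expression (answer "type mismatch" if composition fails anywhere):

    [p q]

[p q]: e with (t -> (t -> e)) — neither is a function whose domain matches the other; composition fails here.

type mismatch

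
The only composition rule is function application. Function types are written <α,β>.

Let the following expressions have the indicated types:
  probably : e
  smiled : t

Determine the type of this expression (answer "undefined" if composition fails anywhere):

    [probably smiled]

At [probably smiled]: neither e nor t can take the other as argument; the node is ill-typed.

undefined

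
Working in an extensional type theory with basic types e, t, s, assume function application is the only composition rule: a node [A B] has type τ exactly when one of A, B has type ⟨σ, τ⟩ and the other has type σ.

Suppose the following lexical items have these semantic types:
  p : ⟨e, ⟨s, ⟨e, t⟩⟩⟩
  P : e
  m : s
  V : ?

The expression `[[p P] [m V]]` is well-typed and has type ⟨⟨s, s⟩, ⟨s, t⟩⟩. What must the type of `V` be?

⟨s, ⟨⟨s, ⟨e, t⟩⟩, ⟨⟨s, s⟩, ⟨s, t⟩⟩⟩⟩

At [[p P] [m V]] (required: ⟨⟨s, s⟩, ⟨s, t⟩⟩): [p P] is ⟨s, ⟨e, t⟩⟩, which is not a function with range ⟨⟨s, s⟩, ⟨s, t⟩⟩; hence [m V] is the functor — type ⟨⟨s, ⟨e, t⟩⟩, ⟨⟨s, s⟩, ⟨s, t⟩⟩⟩.
At [m V] (required: ⟨⟨s, ⟨e, t⟩⟩, ⟨⟨s, s⟩, ⟨s, t⟩⟩⟩): m is s, which is not a function with range ⟨⟨s, ⟨e, t⟩⟩, ⟨⟨s, s⟩, ⟨s, t⟩⟩⟩; hence V is the functor — type ⟨s, ⟨⟨s, ⟨e, t⟩⟩, ⟨⟨s, s⟩, ⟨s, t⟩⟩⟩⟩.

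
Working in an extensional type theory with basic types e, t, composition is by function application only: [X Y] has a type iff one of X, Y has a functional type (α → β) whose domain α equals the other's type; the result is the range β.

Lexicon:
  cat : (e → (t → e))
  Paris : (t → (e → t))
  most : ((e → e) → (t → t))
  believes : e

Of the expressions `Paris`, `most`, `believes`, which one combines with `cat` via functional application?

Paris : (t → (e → t)) — no; cat wants e, and Paris wants t.
most : ((e → e) → (t → t)) — no; cat wants e, and most wants (e → e).
believes — combines: cat : (e → (t → e)) takes believes : e as argument, giving (t → e).

believes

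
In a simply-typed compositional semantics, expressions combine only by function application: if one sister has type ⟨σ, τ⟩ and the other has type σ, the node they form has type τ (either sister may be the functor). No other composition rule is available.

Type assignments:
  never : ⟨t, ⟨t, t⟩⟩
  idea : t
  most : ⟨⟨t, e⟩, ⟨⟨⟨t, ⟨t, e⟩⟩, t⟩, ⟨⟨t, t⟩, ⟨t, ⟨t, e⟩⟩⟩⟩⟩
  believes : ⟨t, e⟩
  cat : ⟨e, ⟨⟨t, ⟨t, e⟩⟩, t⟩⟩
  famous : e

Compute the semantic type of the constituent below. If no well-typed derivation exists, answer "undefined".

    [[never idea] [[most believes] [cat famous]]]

⟨t, ⟨t, e⟩⟩

At [never idea], never : ⟨t, ⟨t, t⟩⟩ takes idea : t, giving ⟨t, t⟩.
At [most believes], most : ⟨⟨t, e⟩, ⟨⟨⟨t, ⟨t, e⟩⟩, t⟩, ⟨⟨t, t⟩, ⟨t, ⟨t, e⟩⟩⟩⟩⟩ takes believes : ⟨t, e⟩, giving ⟨⟨⟨t, ⟨t, e⟩⟩, t⟩, ⟨⟨t, t⟩, ⟨t, ⟨t, e⟩⟩⟩⟩.
At [cat famous], cat : ⟨e, ⟨⟨t, ⟨t, e⟩⟩, t⟩⟩ takes famous : e, giving ⟨⟨t, ⟨t, e⟩⟩, t⟩.
At [[most believes] [cat famous]], [most believes] : ⟨⟨⟨t, ⟨t, e⟩⟩, t⟩, ⟨⟨t, t⟩, ⟨t, ⟨t, e⟩⟩⟩⟩ takes [cat famous] : ⟨⟨t, ⟨t, e⟩⟩, t⟩, giving ⟨⟨t, t⟩, ⟨t, ⟨t, e⟩⟩⟩.
At [[never idea] [[most believes] [cat famous]]], [[most believes] [cat famous]] : ⟨⟨t, t⟩, ⟨t, ⟨t, e⟩⟩⟩ takes [never idea] : ⟨t, t⟩, giving ⟨t, ⟨t, e⟩⟩.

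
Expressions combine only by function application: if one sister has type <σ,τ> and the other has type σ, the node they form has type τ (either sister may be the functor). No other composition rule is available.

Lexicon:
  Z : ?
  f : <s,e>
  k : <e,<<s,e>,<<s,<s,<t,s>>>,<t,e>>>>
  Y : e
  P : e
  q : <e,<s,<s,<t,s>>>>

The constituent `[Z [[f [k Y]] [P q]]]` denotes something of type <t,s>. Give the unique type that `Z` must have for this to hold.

<<t,e>,<t,s>>

[Z [[f [k Y]] [P q]]] must have type <t,s>. The sister [[f [k Y]] [P q]] has type <t,e>; that is not a function onto <t,s>, so Z must be the functor, of type <<t,e>,<t,s>>.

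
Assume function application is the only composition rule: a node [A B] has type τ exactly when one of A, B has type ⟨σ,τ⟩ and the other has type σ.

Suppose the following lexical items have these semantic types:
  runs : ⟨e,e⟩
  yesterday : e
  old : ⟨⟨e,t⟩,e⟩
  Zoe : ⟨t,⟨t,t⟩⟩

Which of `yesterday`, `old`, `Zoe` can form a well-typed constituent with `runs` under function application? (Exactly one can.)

yesterday — combines: runs : ⟨e,e⟩ takes yesterday : e as argument, giving e.
old : ⟨⟨e,t⟩,e⟩ — neither side's domain matches the other.
Zoe : ⟨t,⟨t,t⟩⟩ — neither side's domain matches the other.

yesterday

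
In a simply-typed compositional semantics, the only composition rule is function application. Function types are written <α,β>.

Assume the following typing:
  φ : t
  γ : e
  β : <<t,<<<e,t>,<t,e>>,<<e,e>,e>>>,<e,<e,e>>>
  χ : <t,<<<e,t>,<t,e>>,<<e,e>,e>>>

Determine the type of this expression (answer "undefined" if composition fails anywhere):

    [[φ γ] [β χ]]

At [φ γ]: neither t nor e can take the other as argument; the node is ill-typed.

undefined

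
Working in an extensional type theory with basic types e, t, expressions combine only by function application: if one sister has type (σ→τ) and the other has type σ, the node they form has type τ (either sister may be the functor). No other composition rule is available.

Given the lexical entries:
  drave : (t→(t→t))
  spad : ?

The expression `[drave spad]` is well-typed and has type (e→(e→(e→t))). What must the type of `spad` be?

((t→(t→t))→(e→(e→(e→t))))

For [drave spad] to have type (e→(e→(e→t))) with drave of type (t→(t→t)), spad must be the function: spad : ((t→(t→t))→(e→(e→(e→t)))).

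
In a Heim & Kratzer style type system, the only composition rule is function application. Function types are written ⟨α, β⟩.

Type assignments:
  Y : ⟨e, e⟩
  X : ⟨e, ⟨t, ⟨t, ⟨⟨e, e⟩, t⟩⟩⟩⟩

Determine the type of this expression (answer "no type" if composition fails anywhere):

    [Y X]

[Y X]: ⟨e, e⟩ with ⟨e, ⟨t, ⟨t, ⟨⟨e, e⟩, t⟩⟩⟩⟩ — neither is a function whose domain matches the other; composition fails here.

no type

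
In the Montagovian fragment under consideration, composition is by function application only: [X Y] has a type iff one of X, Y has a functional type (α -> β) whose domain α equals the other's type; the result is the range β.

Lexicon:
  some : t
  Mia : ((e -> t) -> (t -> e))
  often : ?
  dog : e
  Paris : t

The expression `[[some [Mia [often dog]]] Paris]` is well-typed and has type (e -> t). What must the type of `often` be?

[[some [Mia [often dog]]] Paris] must have type (e -> t). The sister Paris has type t; that is not a function onto (e -> t), so [some [Mia [often dog]]] must be the functor, of type (t -> (e -> t)).
[some [Mia [often dog]]] must have type (t -> (e -> t)). The sister some has type t; that is not a function onto (t -> (e -> t)), so [Mia [often dog]] must be the functor, of type (t -> (t -> (e -> t))).
[Mia [often dog]] must have type (t -> (t -> (e -> t))). The sister Mia has type ((e -> t) -> (t -> e)); that is not a function onto (t -> (t -> (e -> t))), so [often dog] must be the functor, of type (((e -> t) -> (t -> e)) -> (t -> (t -> (e -> t)))).
[often dog] must have type (((e -> t) -> (t -> e)) -> (t -> (t -> (e -> t)))). The sister dog has type e; that is not a function onto (((e -> t) -> (t -> e)) -> (t -> (t -> (e -> t)))), so often must be the functor, of type (e -> (((e -> t) -> (t -> e)) -> (t -> (t -> (e -> t))))).

(e -> (((e -> t) -> (t -> e)) -> (t -> (t -> (e -> t)))))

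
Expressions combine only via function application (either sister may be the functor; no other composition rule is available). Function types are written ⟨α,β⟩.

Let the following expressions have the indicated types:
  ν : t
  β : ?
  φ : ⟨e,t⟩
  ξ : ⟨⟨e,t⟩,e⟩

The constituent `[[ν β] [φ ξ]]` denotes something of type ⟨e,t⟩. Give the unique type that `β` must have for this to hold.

[[ν β] [φ ξ]] must have type ⟨e,t⟩. The sister [φ ξ] has type e; that is not a function onto ⟨e,t⟩, so [ν β] must be the functor, of type ⟨e,⟨e,t⟩⟩.
[ν β] must have type ⟨e,⟨e,t⟩⟩. The sister ν has type t; that is not a function onto ⟨e,⟨e,t⟩⟩, so β must be the functor, of type ⟨t,⟨e,⟨e,t⟩⟩⟩.

⟨t,⟨e,⟨e,t⟩⟩⟩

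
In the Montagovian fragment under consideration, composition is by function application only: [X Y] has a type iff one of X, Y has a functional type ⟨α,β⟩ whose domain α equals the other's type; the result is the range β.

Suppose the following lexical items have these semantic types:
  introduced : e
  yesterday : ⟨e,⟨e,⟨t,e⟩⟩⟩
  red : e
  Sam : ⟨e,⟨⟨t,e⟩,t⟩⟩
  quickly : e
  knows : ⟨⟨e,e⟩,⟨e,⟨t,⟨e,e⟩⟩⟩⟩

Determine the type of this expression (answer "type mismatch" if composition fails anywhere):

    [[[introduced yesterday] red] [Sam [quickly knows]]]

[introduced yesterday]: ⟨e,⟨e,⟨t,e⟩⟩⟩ applied to e yields ⟨e,⟨t,e⟩⟩.
[[introduced yesterday] red]: ⟨e,⟨t,e⟩⟩ applied to e yields ⟨t,e⟩.
[quickly knows]: e and ⟨⟨e,e⟩,⟨e,⟨t,⟨e,e⟩⟩⟩⟩ cannot combine by function application — type clash.

type mismatch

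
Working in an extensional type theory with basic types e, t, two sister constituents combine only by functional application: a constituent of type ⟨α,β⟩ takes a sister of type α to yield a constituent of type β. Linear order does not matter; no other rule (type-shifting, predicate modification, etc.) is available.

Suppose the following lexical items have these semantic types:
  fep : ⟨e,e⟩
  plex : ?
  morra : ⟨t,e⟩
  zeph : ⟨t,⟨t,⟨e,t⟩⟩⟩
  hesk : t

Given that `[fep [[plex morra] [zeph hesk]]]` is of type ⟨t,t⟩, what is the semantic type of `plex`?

At [fep [[plex morra] [zeph hesk]]] (required: ⟨t,t⟩): fep is ⟨e,e⟩, which is not a function with range ⟨t,t⟩; hence [[plex morra] [zeph hesk]] is the functor — type ⟨⟨e,e⟩,⟨t,t⟩⟩.
At [[plex morra] [zeph hesk]] (required: ⟨⟨e,e⟩,⟨t,t⟩⟩): [zeph hesk] is ⟨t,⟨e,t⟩⟩, which is not a function with range ⟨⟨e,e⟩,⟨t,t⟩⟩; hence [plex morra] is the functor — type ⟨⟨t,⟨e,t⟩⟩,⟨⟨e,e⟩,⟨t,t⟩⟩⟩.
At [plex morra] (required: ⟨⟨t,⟨e,t⟩⟩,⟨⟨e,e⟩,⟨t,t⟩⟩⟩): morra is ⟨t,e⟩, which is not a function with range ⟨⟨t,⟨e,t⟩⟩,⟨⟨e,e⟩,⟨t,t⟩⟩⟩; hence plex is the functor — type ⟨⟨t,e⟩,⟨⟨t,⟨e,t⟩⟩,⟨⟨e,e⟩,⟨t,t⟩⟩⟩⟩.

⟨⟨t,e⟩,⟨⟨t,⟨e,t⟩⟩,⟨⟨e,e⟩,⟨t,t⟩⟩⟩⟩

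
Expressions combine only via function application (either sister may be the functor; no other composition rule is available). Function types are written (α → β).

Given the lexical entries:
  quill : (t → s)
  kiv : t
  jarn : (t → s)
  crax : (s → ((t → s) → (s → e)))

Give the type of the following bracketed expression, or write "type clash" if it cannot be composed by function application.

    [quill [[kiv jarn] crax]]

[kiv jarn]: (t → s) applied to t yields s.
[[kiv jarn] crax]: (s → ((t → s) → (s → e))) applied to s yields ((t → s) → (s → e)).
[quill [[kiv jarn] crax]]: ((t → s) → (s → e)) applied to (t → s) yields (s → e).

(s → e)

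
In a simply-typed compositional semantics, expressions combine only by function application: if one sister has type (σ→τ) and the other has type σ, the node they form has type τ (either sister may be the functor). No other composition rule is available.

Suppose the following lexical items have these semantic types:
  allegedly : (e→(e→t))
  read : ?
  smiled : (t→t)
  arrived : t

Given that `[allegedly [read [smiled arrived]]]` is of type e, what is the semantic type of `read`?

At [allegedly [read [smiled arrived]]] (required: e): allegedly is (e→(e→t)), which is not a function with range e; hence [read [smiled arrived]] is the functor — type ((e→(e→t))→e).
At [read [smiled arrived]] (required: ((e→(e→t))→e)): [smiled arrived] is t, which is not a function with range ((e→(e→t))→e); hence read is the functor — type (t→((e→(e→t))→e)).

(t→((e→(e→t))→e))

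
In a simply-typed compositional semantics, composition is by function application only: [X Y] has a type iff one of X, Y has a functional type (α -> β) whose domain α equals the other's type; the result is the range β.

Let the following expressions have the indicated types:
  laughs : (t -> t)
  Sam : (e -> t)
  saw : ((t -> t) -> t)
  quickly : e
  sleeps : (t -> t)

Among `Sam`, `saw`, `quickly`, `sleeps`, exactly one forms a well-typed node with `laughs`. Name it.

saw

Sam : (e -> t) — neither side's domain matches the other.
saw — combines: saw : ((t -> t) -> t) takes laughs : (t -> t) as argument, giving t.
quickly : e — neither side's domain matches the other.
sleeps : (t -> t) — neither side's domain matches the other.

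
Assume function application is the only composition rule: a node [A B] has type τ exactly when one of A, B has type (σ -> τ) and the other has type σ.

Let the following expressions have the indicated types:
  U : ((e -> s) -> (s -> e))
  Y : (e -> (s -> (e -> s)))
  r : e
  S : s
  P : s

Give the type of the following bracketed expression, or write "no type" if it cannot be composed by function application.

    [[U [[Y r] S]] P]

[Y r]: (e -> (s -> (e -> s))) applied to e yields (s -> (e -> s)).
[[Y r] S]: (s -> (e -> s)) applied to s yields (e -> s).
[U [[Y r] S]]: ((e -> s) -> (s -> e)) applied to (e -> s) yields (s -> e).
[[U [[Y r] S]] P]: (s -> e) applied to s yields e.

e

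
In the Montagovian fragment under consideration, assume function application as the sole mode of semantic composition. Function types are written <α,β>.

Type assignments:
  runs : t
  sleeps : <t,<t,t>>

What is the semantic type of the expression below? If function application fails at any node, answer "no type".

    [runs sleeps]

At [runs sleeps], sleeps : <t,<t,t>> takes runs : t, giving <t,t>.

<t,t>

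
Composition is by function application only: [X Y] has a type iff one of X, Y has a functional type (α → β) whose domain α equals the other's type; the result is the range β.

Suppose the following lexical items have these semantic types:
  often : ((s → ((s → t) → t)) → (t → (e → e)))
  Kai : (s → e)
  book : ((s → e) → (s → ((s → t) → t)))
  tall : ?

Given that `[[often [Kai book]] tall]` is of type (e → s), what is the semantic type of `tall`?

For [[often [Kai book]] tall] to have type (e → s) with [often [Kai book]] of type (t → (e → e)), tall must be the function: tall : ((t → (e → e)) → (e → s)).

((t → (e → e)) → (e → s))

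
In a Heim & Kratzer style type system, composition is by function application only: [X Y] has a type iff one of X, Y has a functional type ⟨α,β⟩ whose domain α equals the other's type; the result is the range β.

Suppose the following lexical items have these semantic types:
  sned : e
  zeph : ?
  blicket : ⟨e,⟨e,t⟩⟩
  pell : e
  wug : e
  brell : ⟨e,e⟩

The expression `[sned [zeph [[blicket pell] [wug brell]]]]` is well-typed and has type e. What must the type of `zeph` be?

⟨t,⟨e,e⟩⟩

At [sned [zeph [[blicket pell] [wug brell]]]] (required: e): sned is e, which is not a function with range e; hence [zeph [[blicket pell] [wug brell]]] is the functor — type ⟨e,e⟩.
At [zeph [[blicket pell] [wug brell]]] (required: ⟨e,e⟩): [[blicket pell] [wug brell]] is t, which is not a function with range ⟨e,e⟩; hence zeph is the functor — type ⟨t,⟨e,e⟩⟩.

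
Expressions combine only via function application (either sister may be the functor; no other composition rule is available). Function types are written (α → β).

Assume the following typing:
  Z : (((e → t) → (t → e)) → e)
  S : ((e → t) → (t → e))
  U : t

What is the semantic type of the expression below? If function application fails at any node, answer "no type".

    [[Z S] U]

[Z S] — Z of type (((e → t) → (t → e)) → e) combines with S of type ((e → t) → (t → e)): type e.
[[Z S] U]: e and t cannot combine by function application — type clash.

no type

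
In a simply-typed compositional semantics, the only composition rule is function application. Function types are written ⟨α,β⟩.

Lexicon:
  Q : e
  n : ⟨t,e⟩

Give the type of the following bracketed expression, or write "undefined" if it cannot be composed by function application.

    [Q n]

undefined

[Q n]: e and ⟨t,e⟩ cannot combine by function application — type clash.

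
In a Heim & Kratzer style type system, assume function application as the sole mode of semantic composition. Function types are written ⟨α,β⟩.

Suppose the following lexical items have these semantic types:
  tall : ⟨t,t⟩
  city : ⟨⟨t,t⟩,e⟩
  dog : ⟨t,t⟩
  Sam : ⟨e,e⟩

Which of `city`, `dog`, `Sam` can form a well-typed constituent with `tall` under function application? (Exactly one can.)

city

city — combines: city : ⟨⟨t,t⟩,e⟩ takes tall : ⟨t,t⟩ as argument, giving e.
dog : ⟨t,t⟩ — neither side's domain matches the other.
Sam : ⟨e,e⟩ — neither side's domain matches the other.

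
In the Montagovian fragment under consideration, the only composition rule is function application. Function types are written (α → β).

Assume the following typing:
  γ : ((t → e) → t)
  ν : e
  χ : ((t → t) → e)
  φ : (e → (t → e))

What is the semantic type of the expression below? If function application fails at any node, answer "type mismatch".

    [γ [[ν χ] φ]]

type mismatch

At [ν χ]: neither e nor ((t → t) → e) can take the other as argument; the node is ill-typed.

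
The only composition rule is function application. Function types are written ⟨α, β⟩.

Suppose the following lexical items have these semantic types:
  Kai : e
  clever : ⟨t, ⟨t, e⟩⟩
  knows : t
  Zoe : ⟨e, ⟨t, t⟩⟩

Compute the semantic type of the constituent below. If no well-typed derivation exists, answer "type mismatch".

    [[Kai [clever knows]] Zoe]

type mismatch

[clever knows]: ⟨t, ⟨t, e⟩⟩ applied to t yields ⟨t, e⟩.
[Kai [clever knows]]: e and ⟨t, e⟩ cannot combine by function application — type clash.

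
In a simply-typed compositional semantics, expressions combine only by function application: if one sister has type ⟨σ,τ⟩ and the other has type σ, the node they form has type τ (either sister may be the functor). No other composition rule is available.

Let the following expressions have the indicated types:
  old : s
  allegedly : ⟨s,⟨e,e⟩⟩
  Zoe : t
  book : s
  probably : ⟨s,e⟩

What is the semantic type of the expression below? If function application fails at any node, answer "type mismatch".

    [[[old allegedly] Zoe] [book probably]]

[old allegedly]: ⟨s,⟨e,e⟩⟩ applied to s yields ⟨e,e⟩.
[[old allegedly] Zoe]: ⟨e,e⟩ with t — neither is a function whose domain matches the other; composition fails here.

type mismatch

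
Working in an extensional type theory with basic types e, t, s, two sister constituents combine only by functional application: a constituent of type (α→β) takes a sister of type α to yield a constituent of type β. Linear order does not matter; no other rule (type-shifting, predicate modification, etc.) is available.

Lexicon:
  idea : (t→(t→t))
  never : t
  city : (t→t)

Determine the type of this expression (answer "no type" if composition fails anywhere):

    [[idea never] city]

[idea never]: functor idea : (t→(t→t)), argument never : t; result (t→t).
[[idea never] city]: (t→t) and (t→t) cannot combine by function application — type clash.

no type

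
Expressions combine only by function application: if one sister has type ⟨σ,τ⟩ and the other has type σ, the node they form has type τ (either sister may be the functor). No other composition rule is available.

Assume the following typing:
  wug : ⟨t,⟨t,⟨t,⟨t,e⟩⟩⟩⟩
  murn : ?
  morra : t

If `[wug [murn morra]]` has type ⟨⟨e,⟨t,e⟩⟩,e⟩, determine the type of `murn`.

[wug [murn morra]] is required to be ⟨⟨e,⟨t,e⟩⟩,e⟩. wug : ⟨t,⟨t,⟨t,⟨t,e⟩⟩⟩⟩ cannot yield ⟨⟨e,⟨t,e⟩⟩,e⟩ as functor, so [murn morra] : ⟨⟨t,⟨t,⟨t,⟨t,e⟩⟩⟩⟩,⟨⟨e,⟨t,e⟩⟩,e⟩⟩.
[murn morra] is required to be ⟨⟨t,⟨t,⟨t,⟨t,e⟩⟩⟩⟩,⟨⟨e,⟨t,e⟩⟩,e⟩⟩. morra : t cannot yield ⟨⟨t,⟨t,⟨t,⟨t,e⟩⟩⟩⟩,⟨⟨e,⟨t,e⟩⟩,e⟩⟩ as functor, so murn : ⟨t,⟨⟨t,⟨t,⟨t,⟨t,e⟩⟩⟩⟩,⟨⟨e,⟨t,e⟩⟩,e⟩⟩⟩.

⟨t,⟨⟨t,⟨t,⟨t,⟨t,e⟩⟩⟩⟩,⟨⟨e,⟨t,e⟩⟩,e⟩⟩⟩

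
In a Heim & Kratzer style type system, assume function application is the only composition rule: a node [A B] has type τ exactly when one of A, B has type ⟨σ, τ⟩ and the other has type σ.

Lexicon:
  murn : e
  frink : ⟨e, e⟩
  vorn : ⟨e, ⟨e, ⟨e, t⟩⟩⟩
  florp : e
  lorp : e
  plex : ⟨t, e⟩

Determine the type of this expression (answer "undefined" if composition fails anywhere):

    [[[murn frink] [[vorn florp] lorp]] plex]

[murn frink]: ⟨e, e⟩ applied to e yields e.
[vorn florp]: ⟨e, ⟨e, ⟨e, t⟩⟩⟩ applied to e yields ⟨e, ⟨e, t⟩⟩.
[[vorn florp] lorp]: ⟨e, ⟨e, t⟩⟩ applied to e yields ⟨e, t⟩.
[[murn frink] [[vorn florp] lorp]]: ⟨e, t⟩ applied to e yields t.
[[[murn frink] [[vorn florp] lorp]] plex]: ⟨t, e⟩ applied to t yields e.

e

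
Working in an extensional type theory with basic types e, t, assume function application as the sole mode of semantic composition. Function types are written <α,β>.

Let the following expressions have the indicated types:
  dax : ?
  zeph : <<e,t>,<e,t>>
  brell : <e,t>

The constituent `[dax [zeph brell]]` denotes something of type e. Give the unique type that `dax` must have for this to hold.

For [dax [zeph brell]] to have type e with [zeph brell] of type <e,t>, dax must be the function: dax : <<e,t>,e>.

<<e,t>,e>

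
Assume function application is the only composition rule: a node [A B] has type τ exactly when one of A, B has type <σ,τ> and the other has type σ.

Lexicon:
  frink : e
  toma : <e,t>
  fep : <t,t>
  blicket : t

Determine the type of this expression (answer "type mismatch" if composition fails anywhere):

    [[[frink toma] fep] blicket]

type mismatch

[frink toma]: <e,t> applied to e yields t.
[[frink toma] fep]: <t,t> applied to t yields t.
At [[[frink toma] fep] blicket]: neither t nor t can take the other as argument; the node is ill-typed.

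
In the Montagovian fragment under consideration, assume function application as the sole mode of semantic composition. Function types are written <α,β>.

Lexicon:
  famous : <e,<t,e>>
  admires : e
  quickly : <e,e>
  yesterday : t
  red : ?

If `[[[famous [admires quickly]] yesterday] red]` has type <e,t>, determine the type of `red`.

For [[[famous [admires quickly]] yesterday] red] to have type <e,t> with [[famous [admires quickly]] yesterday] of type e, red must be the function: red : <e,<e,t>>.

<e,<e,t>>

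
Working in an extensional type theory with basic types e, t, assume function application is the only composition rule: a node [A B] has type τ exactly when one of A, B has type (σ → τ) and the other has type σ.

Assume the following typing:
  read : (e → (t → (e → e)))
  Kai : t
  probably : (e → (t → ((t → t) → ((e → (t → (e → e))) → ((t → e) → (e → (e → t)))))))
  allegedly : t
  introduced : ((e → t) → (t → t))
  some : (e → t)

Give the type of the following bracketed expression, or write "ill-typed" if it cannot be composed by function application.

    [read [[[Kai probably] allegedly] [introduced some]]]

ill-typed

[Kai probably]: t and (e → (t → ((t → t) → ((e → (t → (e → e))) → ((t → e) → (e → (e → t))))))) cannot combine by function application — type clash.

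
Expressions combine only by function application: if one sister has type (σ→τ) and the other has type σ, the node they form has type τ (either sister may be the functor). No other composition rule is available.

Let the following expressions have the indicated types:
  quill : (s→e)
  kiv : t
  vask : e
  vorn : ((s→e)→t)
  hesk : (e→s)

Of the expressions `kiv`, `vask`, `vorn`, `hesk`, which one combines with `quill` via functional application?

kiv : t — does not combine with quill.
vask : e — does not combine with quill.
vorn — combines: vorn : ((s→e)→t) takes quill : (s→e) as argument, giving t.
hesk : (e→s) — does not combine with quill.

vorn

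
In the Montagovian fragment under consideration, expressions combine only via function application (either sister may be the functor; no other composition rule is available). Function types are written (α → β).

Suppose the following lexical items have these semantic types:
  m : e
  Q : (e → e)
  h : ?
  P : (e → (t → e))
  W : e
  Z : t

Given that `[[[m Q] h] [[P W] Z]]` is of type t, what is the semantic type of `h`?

At [[[m Q] h] [[P W] Z]] (required: t): [[P W] Z] is e, which is not a function with range t; hence [[m Q] h] is the functor — type (e → t).
At [[m Q] h] (required: (e → t)): [m Q] is e, which is not a function with range (e → t); hence h is the functor — type (e → (e → t)).

(e → (e → t))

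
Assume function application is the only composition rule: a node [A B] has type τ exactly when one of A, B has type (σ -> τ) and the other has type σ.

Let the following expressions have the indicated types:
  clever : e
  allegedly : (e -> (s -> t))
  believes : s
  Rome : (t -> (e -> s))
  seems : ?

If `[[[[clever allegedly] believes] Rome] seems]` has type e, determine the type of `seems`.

((e -> s) -> e)

[[[[clever allegedly] believes] Rome] seems] must have type e. The sister [[[clever allegedly] believes] Rome] has type (e -> s); that is not a function onto e, so seems must be the functor, of type ((e -> s) -> e).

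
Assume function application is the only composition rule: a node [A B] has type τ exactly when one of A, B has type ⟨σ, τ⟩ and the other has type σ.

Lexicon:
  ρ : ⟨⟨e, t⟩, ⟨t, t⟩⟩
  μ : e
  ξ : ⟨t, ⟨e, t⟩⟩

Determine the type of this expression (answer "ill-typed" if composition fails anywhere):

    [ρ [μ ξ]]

[μ ξ]: e and ⟨t, ⟨e, t⟩⟩ cannot combine by function application — type clash.

ill-typed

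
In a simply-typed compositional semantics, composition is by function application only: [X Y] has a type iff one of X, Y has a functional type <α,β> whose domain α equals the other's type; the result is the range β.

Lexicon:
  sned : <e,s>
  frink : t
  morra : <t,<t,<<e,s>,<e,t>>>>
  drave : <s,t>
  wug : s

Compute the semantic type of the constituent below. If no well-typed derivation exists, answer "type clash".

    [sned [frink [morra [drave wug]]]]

[drave wug]: functor drave : <s,t>, argument wug : s; result t.
[morra [drave wug]]: functor morra : <t,<t,<<e,s>,<e,t>>>>, argument [drave wug] : t; result <t,<<e,s>,<e,t>>>.
[frink [morra [drave wug]]]: functor [morra [drave wug]] : <t,<<e,s>,<e,t>>>, argument frink : t; result <<e,s>,<e,t>>.
[sned [frink [morra [drave wug]]]]: functor [frink [morra [drave wug]]] : <<e,s>,<e,t>>, argument sned : <e,s>; result <e,t>.

<e,t>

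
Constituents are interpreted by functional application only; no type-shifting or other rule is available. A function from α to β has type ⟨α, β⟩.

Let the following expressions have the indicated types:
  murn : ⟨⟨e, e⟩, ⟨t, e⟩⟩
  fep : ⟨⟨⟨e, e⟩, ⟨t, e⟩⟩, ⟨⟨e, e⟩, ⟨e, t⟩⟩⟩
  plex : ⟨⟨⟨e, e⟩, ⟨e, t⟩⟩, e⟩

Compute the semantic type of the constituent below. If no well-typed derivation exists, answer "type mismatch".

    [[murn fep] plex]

e

[murn fep]: functor fep : ⟨⟨⟨e, e⟩, ⟨t, e⟩⟩, ⟨⟨e, e⟩, ⟨e, t⟩⟩⟩, argument murn : ⟨⟨e, e⟩, ⟨t, e⟩⟩; result ⟨⟨e, e⟩, ⟨e, t⟩⟩.
[[murn fep] plex]: functor plex : ⟨⟨⟨e, e⟩, ⟨e, t⟩⟩, e⟩, argument [murn fep] : ⟨⟨e, e⟩, ⟨e, t⟩⟩; result e.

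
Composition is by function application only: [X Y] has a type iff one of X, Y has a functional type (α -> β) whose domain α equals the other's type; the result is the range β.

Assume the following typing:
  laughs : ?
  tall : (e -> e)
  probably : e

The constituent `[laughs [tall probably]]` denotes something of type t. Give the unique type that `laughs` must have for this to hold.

(e -> t)

For [laughs [tall probably]] to have type t with [tall probably] of type e, laughs must be the function: laughs : (e -> t).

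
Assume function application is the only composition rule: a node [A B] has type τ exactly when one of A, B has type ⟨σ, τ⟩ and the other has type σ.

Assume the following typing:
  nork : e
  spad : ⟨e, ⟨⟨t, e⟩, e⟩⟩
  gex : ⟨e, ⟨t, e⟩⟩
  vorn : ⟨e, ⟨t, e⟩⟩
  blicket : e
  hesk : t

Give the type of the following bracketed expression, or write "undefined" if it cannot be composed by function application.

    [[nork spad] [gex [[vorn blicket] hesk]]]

At [nork spad], spad : ⟨e, ⟨⟨t, e⟩, e⟩⟩ takes nork : e, giving ⟨⟨t, e⟩, e⟩.
At [vorn blicket], vorn : ⟨e, ⟨t, e⟩⟩ takes blicket : e, giving ⟨t, e⟩.
At [[vorn blicket] hesk], [vorn blicket] : ⟨t, e⟩ takes hesk : t, giving e.
At [gex [[vorn blicket] hesk]], gex : ⟨e, ⟨t, e⟩⟩ takes [[vorn blicket] hesk] : e, giving ⟨t, e⟩.
At [[nork spad] [gex [[vorn blicket] hesk]]], [nork spad] : ⟨⟨t, e⟩, e⟩ takes [gex [[vorn blicket] hesk]] : ⟨t, e⟩, giving e.

e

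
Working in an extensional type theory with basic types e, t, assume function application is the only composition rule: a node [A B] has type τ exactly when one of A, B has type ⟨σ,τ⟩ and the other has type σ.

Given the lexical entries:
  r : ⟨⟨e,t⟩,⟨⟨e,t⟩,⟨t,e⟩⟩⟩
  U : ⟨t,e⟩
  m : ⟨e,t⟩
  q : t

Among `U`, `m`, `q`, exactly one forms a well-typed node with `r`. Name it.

m

U : ⟨t,e⟩ — r needs ⟨e,t⟩; U needs t; neither fits.
m — combines: r : ⟨⟨e,t⟩,⟨⟨e,t⟩,⟨t,e⟩⟩⟩ takes m : ⟨e,t⟩ as argument, giving ⟨⟨e,t⟩,⟨t,e⟩⟩.
q : t — r needs ⟨e,t⟩; q needs nothing (atomic); neither fits.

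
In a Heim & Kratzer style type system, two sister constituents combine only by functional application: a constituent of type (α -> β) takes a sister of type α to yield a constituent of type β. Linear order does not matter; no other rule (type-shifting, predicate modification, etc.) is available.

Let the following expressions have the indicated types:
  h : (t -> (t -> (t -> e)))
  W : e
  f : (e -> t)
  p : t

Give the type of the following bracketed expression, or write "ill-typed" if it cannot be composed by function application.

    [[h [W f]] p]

At [W f], f : (e -> t) takes W : e, giving t.
At [h [W f]], h : (t -> (t -> (t -> e))) takes [W f] : t, giving (t -> (t -> e)).
At [[h [W f]] p], [h [W f]] : (t -> (t -> e)) takes p : t, giving (t -> e).

(t -> e)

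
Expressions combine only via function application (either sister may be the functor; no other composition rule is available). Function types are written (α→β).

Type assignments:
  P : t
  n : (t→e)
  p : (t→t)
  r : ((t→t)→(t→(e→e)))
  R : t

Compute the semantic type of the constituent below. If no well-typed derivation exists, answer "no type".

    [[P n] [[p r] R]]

e

At [P n], n : (t→e) takes P : t, giving e.
At [p r], r : ((t→t)→(t→(e→e))) takes p : (t→t), giving (t→(e→e)).
At [[p r] R], [p r] : (t→(e→e)) takes R : t, giving (e→e).
At [[P n] [[p r] R]], [[p r] R] : (e→e) takes [P n] : e, giving e.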